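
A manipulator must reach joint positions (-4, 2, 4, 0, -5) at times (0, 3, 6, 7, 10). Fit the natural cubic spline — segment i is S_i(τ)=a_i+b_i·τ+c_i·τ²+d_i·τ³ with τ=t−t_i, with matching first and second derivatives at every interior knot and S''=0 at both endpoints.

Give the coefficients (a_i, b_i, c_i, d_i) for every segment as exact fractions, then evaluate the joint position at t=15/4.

  seg 0: a=-4 b=421/228 c=0 d=35/2052
  seg 1: a=2 b=263/114 c=35/228 d=-479/2052
  seg 2: a=4 b=-701/228 c=-37/19 d=233/228
  seg 3: a=0 b=-445/114 c=85/76 d=-85/684
S(15/4) = 18085/4864

Δ: Δ0=2, Δ1=2/3, Δ2=-4, Δ3=-5/3
row 1: diag=12, rhs=-8; c'=1/4, d'=-2/3
row 2: denom=8−3·1/4=29/4; d'=(-28−3·-2/3)/(29/4)=-104/29
row 3: denom=8−1·4/29=228/29; d'=(14−1·-104/29)/(228/29)=85/38
back: M3=85/38
back: M2=-104/29−4/29·85/38=-74/19
back: M1=-2/3−1/4·-74/19=35/114
M: M0=0, M1=35/114, M2=-74/19, M3=85/38, M4=0
seg 0: a=-4, c=M0/2=0, d=(M1−M0)/(6·3)=35/2052, b=Δ0−h0·(2M0+M1)/6=421/228
seg 1: a=2, c=M1/2=35/228, d=(M2−M1)/(6·3)=-479/2052, b=Δ1−h1·(2M1+M2)/6=263/114
seg 2: a=4, c=M2/2=-37/19, d=(M3−M2)/(6·1)=233/228, b=Δ2−h2·(2M2+M3)/6=-701/228
seg 3: a=0, c=M3/2=85/76, d=(M4−M3)/(6·3)=-85/684, b=Δ3−h3·(2M3+M4)/6=-445/114
t_q=15/4 → seg 1, τ=3/4; S=2+263/114·τ+35/228·τ²+-479/2052·τ³=18085/4864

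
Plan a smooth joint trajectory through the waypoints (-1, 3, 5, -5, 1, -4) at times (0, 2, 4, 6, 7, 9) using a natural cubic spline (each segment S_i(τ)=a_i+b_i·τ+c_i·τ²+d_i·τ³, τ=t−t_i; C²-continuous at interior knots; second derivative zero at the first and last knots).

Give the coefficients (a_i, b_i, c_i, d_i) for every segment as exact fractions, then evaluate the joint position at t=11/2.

Δ: Δ0=2, Δ1=1, Δ2=-5, Δ3=6, Δ4=-5/2
row 1: diag=8, rhs=-6; c'=1/4, d'=-3/4
row 2: denom=8−2·1/4=15/2; d'=(-36−2·-3/4)/(15/2)=-23/5
row 3: denom=6−2·4/15=82/15; d'=(66−2·-23/5)/(82/15)=564/41
row 4: denom=6−1·15/82=477/82; d'=(-51−1·564/41)/(477/82)=-590/53
back: M4=-590/53
back: M3=564/41−15/82·-590/53=837/53
back: M2=-23/5−4/15·837/53=-467/53
back: M1=-3/4−1/4·-467/53=77/53
M: M0=0, M1=77/53, M2=-467/53, M3=837/53, M4=-590/53, M5=0
seg 0: a=-1, c=M0/2=0, d=(M1−M0)/(6·2)=77/636, b=Δ0−h0·(2M0+M1)/6=241/159
seg 1: a=3, c=M1/2=77/106, d=(M2−M1)/(6·2)=-136/159, b=Δ1−h1·(2M1+M2)/6=472/159
seg 2: a=5, c=M2/2=-467/106, d=(M3−M2)/(6·2)=326/159, b=Δ2−h2·(2M2+M3)/6=-698/159
seg 3: a=-5, c=M3/2=837/106, d=(M4−M3)/(6·1)=-1427/318, b=Δ3−h3·(2M3+M4)/6=412/159
seg 4: a=1, c=M4/2=-295/53, d=(M5−M4)/(6·2)=295/318, b=Δ4−h4·(2M4+M5)/6=1565/318
t_q=11/2 → seg 2, τ=3/2; S=5+-698/159·τ+-467/106·τ²+326/159·τ³=-1941/424

  seg 0: a=-1 b=241/159 c=0 d=77/636
  seg 1: a=3 b=472/159 c=77/106 d=-136/159
  seg 2: a=5 b=-698/159 c=-467/106 d=326/159
  seg 3: a=-5 b=412/159 c=837/106 d=-1427/318
  seg 4: a=1 b=1565/318 c=-295/53 d=295/318
S(11/2) = -1941/424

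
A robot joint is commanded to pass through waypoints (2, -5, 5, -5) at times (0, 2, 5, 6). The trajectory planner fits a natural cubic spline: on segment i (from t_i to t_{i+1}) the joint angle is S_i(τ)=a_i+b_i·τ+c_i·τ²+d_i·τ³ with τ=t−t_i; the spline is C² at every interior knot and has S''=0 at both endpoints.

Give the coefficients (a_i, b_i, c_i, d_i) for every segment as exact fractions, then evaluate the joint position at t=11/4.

  seg 0: a=2 b=-37/6 c=0 d=2/3
  seg 1: a=-5 b=11/6 c=4 d=-7/6
  seg 2: a=5 b=-17/3 c=-13/2 d=13/6
S(11/4) = -239/128

Δ: Δ0=-7/2, Δ1=10/3, Δ2=-10
row 1: diag=10, rhs=41; c'=3/10, d'=41/10
row 2: denom=8−3·3/10=71/10; d'=(-80−3·41/10)/(71/10)=-13
back: M2=-13
back: M1=41/10−3/10·-13=8
M: M0=0, M1=8, M2=-13, M3=0
seg 0: a=2, c=M0/2=0, d=(M1−M0)/(6·2)=2/3, b=Δ0−h0·(2M0+M1)/6=-37/6
seg 1: a=-5, c=M1/2=4, d=(M2−M1)/(6·3)=-7/6, b=Δ1−h1·(2M1+M2)/6=11/6
seg 2: a=5, c=M2/2=-13/2, d=(M3−M2)/(6·1)=13/6, b=Δ2−h2·(2M2+M3)/6=-17/3
t_q=11/4 → seg 1, τ=3/4; S=-5+11/6·τ+4·τ²+-7/6·τ³=-239/128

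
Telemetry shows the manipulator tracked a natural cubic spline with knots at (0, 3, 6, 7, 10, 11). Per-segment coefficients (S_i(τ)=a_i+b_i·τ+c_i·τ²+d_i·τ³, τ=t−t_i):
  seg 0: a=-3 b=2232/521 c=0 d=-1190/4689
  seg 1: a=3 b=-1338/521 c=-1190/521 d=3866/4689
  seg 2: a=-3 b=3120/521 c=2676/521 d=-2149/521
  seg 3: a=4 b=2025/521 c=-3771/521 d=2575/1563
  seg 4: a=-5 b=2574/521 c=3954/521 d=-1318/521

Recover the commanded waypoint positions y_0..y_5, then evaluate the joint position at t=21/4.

y_0=-3 y_1=3 y_2=-3 y_3=4 y_4=-5 y_5=5
S(21/4) = -82527/16672

y_0 = S_0(0) = a_0 = -3
y_1 = S_1(0) = a_1 = 3
y_2 = S_2(0) = a_2 = -3
y_3 = S_3(0) = a_3 = 4
y_4 = S_4(0) = a_4 = -5
y_5 = S_4(1) = 5
t_q=21/4 is in segment 1 (τ=9/4); S_1(τ)=-82527/16672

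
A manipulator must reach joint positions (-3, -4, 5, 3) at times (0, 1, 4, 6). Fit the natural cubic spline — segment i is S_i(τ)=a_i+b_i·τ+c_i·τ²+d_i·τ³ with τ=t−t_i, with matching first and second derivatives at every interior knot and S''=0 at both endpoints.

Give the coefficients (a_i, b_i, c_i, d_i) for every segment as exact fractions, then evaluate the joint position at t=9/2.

  seg 0: a=-3 b=-123/71 c=0 d=52/71
  seg 1: a=-4 b=33/71 c=156/71 d=-32/71
  seg 2: a=5 b=105/71 c=-132/71 d=22/71
S(9/2) = 1509/284

Δ: Δ0=-1, Δ1=3, Δ2=-1
row 1: diag=8, rhs=24; c'=3/8, d'=3
row 2: denom=10−3·3/8=71/8; d'=(-24−3·3)/(71/8)=-264/71
back: M2=-264/71
back: M1=3−3/8·-264/71=312/71
M: M0=0, M1=312/71, M2=-264/71, M3=0
seg 0: a=-3, c=M0/2=0, d=(M1−M0)/(6·1)=52/71, b=Δ0−h0·(2M0+M1)/6=-123/71
seg 1: a=-4, c=M1/2=156/71, d=(M2−M1)/(6·3)=-32/71, b=Δ1−h1·(2M1+M2)/6=33/71
seg 2: a=5, c=M2/2=-132/71, d=(M3−M2)/(6·2)=22/71, b=Δ2−h2·(2M2+M3)/6=105/71
t_q=9/2 → seg 2, τ=1/2; S=5+105/71·τ+-132/71·τ²+22/71·τ³=1509/284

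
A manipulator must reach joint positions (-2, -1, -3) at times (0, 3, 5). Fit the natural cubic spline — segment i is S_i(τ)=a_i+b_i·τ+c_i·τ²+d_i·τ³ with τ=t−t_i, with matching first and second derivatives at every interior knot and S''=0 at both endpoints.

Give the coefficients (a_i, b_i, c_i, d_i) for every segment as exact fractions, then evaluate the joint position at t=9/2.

  seg 0: a=-2 b=11/15 c=0 d=-2/45
  seg 1: a=-1 b=-7/15 c=-2/5 d=1/15
S(9/2) = -19/8

Δ: Δ0=1/3, Δ1=-1
row 1: diag=10, rhs=-8; c'=1/5, d'=-4/5
back: M1=-4/5
M: M0=0, M1=-4/5, M2=0
seg 0: a=-2, c=M0/2=0, d=(M1−M0)/(6·3)=-2/45, b=Δ0−h0·(2M0+M1)/6=11/15
seg 1: a=-1, c=M1/2=-2/5, d=(M2−M1)/(6·2)=1/15, b=Δ1−h1·(2M1+M2)/6=-7/15
t_q=9/2 → seg 1, τ=3/2; S=-1+-7/15·τ+-2/5·τ²+1/15·τ³=-19/8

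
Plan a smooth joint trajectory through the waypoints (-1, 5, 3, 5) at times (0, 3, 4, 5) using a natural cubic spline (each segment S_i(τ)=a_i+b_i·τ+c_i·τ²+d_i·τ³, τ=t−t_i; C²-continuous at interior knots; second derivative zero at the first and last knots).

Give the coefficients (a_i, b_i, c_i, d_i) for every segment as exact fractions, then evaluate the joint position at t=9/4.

Δ: Δ0=2, Δ1=-2, Δ2=2
row 1: diag=8, rhs=-24; c'=1/8, d'=-3
row 2: denom=4−1·1/8=31/8; d'=(24−1·-3)/(31/8)=216/31
back: M2=216/31
back: M1=-3−1/8·216/31=-120/31
M: M0=0, M1=-120/31, M2=216/31, M3=0
seg 0: a=-1, c=M0/2=0, d=(M1−M0)/(6·3)=-20/93, b=Δ0−h0·(2M0+M1)/6=122/31
seg 1: a=5, c=M1/2=-60/31, d=(M2−M1)/(6·1)=56/31, b=Δ1−h1·(2M1+M2)/6=-58/31
seg 2: a=3, c=M2/2=108/31, d=(M3−M2)/(6·1)=-36/31, b=Δ2−h2·(2M2+M3)/6=-10/31
t_q=9/4 → seg 0, τ=9/4; S=-1+122/31·τ+0·τ²+-20/93·τ³=2681/496

  seg 0: a=-1 b=122/31 c=0 d=-20/93
  seg 1: a=5 b=-58/31 c=-60/31 d=56/31
  seg 2: a=3 b=-10/31 c=108/31 d=-36/31
S(9/4) = 2681/496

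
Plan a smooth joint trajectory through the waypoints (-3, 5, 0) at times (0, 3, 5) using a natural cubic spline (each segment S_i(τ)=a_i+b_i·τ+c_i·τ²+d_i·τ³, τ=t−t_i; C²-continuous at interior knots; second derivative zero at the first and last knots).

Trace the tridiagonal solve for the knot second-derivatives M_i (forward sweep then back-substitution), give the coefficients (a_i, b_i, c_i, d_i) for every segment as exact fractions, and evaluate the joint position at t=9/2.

  seg 0: a=-3 b=253/60 c=0 d=-31/180
  seg 1: a=5 b=-13/30 c=-31/20 d=31/120
S(9/2) = 111/64

Δ: Δ0=8/3, Δ1=-5/2
row 1: diag=10, rhs=-31; c'=1/5, d'=-31/10
back: M1=-31/10
M: M0=0, M1=-31/10, M2=0
seg 0: a=-3, c=M0/2=0, d=(M1−M0)/(6·3)=-31/180, b=Δ0−h0·(2M0+M1)/6=253/60
seg 1: a=5, c=M1/2=-31/20, d=(M2−M1)/(6·2)=31/120, b=Δ1−h1·(2M1+M2)/6=-13/30
t_q=9/2 → seg 1, τ=3/2; S=5+-13/30·τ+-31/20·τ²+31/120·τ³=111/64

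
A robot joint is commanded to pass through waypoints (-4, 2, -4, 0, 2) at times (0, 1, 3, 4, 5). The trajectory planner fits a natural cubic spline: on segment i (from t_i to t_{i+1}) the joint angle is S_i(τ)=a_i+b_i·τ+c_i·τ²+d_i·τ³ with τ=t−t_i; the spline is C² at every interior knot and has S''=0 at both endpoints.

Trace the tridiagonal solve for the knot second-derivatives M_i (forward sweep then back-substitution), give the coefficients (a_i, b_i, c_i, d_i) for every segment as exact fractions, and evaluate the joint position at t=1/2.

Δ: Δ0=6, Δ1=-3, Δ2=4, Δ3=2
row 1: diag=6, rhs=-54; c'=1/3, d'=-9
row 2: denom=6−2·1/3=16/3; d'=(42−2·-9)/(16/3)=45/4
row 3: denom=4−1·3/16=61/16; d'=(-12−1·45/4)/(61/16)=-372/61
back: M3=-372/61
back: M2=45/4−3/16·-372/61=756/61
back: M1=-9−1/3·756/61=-801/61
M: M0=0, M1=-801/61, M2=756/61, M3=-372/61, M4=0
seg 0: a=-4, c=M0/2=0, d=(M1−M0)/(6·1)=-267/122, b=Δ0−h0·(2M0+M1)/6=999/122
seg 1: a=2, c=M1/2=-801/122, d=(M2−M1)/(6·2)=519/244, b=Δ1−h1·(2M1+M2)/6=99/61
seg 2: a=-4, c=M2/2=378/61, d=(M3−M2)/(6·1)=-188/61, b=Δ2−h2·(2M2+M3)/6=54/61
seg 3: a=0, c=M3/2=-186/61, d=(M4−M3)/(6·1)=62/61, b=Δ3−h3·(2M3+M4)/6=246/61
t_q=1/2 → seg 0, τ=1/2; S=-4+999/122·τ+0·τ²+-267/122·τ³=-175/976

  seg 0: a=-4 b=999/122 c=0 d=-267/122
  seg 1: a=2 b=99/61 c=-801/122 d=519/244
  seg 2: a=-4 b=54/61 c=378/61 d=-188/61
  seg 3: a=0 b=246/61 c=-186/61 d=62/61
S(1/2) = -175/976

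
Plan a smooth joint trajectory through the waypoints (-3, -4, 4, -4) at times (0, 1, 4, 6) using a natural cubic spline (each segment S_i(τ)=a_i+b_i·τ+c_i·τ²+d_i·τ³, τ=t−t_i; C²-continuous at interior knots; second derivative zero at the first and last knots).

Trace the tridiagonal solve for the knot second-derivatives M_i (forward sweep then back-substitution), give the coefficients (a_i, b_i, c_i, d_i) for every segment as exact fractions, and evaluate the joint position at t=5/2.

  seg 0: a=-3 b=-383/213 c=0 d=170/213
  seg 1: a=-4 b=127/213 c=170/71 d=-121/213
  seg 2: a=4 b=-80/213 c=-193/71 d=193/426
S(5/2) = 207/568

Δ: Δ0=-1, Δ1=8/3, Δ2=-4
row 1: diag=8, rhs=22; c'=3/8, d'=11/4
row 2: denom=10−3·3/8=71/8; d'=(-40−3·11/4)/(71/8)=-386/71
back: M2=-386/71
back: M1=11/4−3/8·-386/71=340/71
M: M0=0, M1=340/71, M2=-386/71, M3=0
seg 0: a=-3, c=M0/2=0, d=(M1−M0)/(6·1)=170/213, b=Δ0−h0·(2M0+M1)/6=-383/213
seg 1: a=-4, c=M1/2=170/71, d=(M2−M1)/(6·3)=-121/213, b=Δ1−h1·(2M1+M2)/6=127/213
seg 2: a=4, c=M2/2=-193/71, d=(M3−M2)/(6·2)=193/426, b=Δ2−h2·(2M2+M3)/6=-80/213
t_q=5/2 → seg 1, τ=3/2; S=-4+127/213·τ+170/71·τ²+-121/213·τ³=207/568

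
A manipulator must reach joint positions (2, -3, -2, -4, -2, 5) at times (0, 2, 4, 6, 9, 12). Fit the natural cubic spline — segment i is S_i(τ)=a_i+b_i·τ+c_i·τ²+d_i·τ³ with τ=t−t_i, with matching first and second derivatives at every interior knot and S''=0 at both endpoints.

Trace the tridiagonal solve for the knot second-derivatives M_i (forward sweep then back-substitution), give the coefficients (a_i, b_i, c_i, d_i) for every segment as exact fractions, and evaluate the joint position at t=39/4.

  seg 0: a=2 b=-1793/523 c=0 d=971/4184
  seg 1: a=-3 b=-673/1046 c=2913/2092 d=-1717/4184
  seg 2: a=-2 b=1/523 c=-1119/1046 d=595/2092
  seg 3: a=-4 b=-452/523 c=333/523 d=-595/14121
  seg 4: a=-2 b=951/523 c=404/1569 d=-404/14121
S(39/4) = -4213/8368

Δ: Δ0=-5/2, Δ1=1/2, Δ2=-1, Δ3=2/3, Δ4=7/3
row 1: diag=8, rhs=18; c'=1/4, d'=9/4
row 2: denom=8−2·1/4=15/2; d'=(-9−2·9/4)/(15/2)=-9/5
row 3: denom=10−2·4/15=142/15; d'=(10−2·-9/5)/(142/15)=102/71
row 4: denom=12−3·45/142=1569/142; d'=(10−3·102/71)/(1569/142)=808/1569
back: M4=808/1569
back: M3=102/71−45/142·808/1569=666/523
back: M2=-9/5−4/15·666/523=-1119/523
back: M1=9/4−1/4·-1119/523=2913/1046
M: M0=0, M1=2913/1046, M2=-1119/523, M3=666/523, M4=808/1569, M5=0
seg 0: a=2, c=M0/2=0, d=(M1−M0)/(6·2)=971/4184, b=Δ0−h0·(2M0+M1)/6=-1793/523
seg 1: a=-3, c=M1/2=2913/2092, d=(M2−M1)/(6·2)=-1717/4184, b=Δ1−h1·(2M1+M2)/6=-673/1046
seg 2: a=-2, c=M2/2=-1119/1046, d=(M3−M2)/(6·2)=595/2092, b=Δ2−h2·(2M2+M3)/6=1/523
seg 3: a=-4, c=M3/2=333/523, d=(M4−M3)/(6·3)=-595/14121, b=Δ3−h3·(2M3+M4)/6=-452/523
seg 4: a=-2, c=M4/2=404/1569, d=(M5−M4)/(6·3)=-404/14121, b=Δ4−h4·(2M4+M5)/6=951/523
t_q=39/4 → seg 4, τ=3/4; S=-2+951/523·τ+404/1569·τ²+-404/14121·τ³=-4213/8368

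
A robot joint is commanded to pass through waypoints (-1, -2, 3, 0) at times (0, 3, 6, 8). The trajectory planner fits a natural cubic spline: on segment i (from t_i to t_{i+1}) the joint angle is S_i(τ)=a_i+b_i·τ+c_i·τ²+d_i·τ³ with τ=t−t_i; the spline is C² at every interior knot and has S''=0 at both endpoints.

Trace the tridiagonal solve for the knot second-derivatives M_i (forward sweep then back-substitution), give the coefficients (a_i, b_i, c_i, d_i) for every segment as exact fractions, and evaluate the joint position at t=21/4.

Δ: Δ0=-1/3, Δ1=5/3, Δ2=-3/2
row 1: diag=12, rhs=12; c'=1/4, d'=1
row 2: denom=10−3·1/4=37/4; d'=(-19−3·1)/(37/4)=-88/37
back: M2=-88/37
back: M1=1−1/4·-88/37=59/37
M: M0=0, M1=59/37, M2=-88/37, M3=0
seg 0: a=-1, c=M0/2=0, d=(M1−M0)/(6·3)=59/666, b=Δ0−h0·(2M0+M1)/6=-251/222
seg 1: a=-2, c=M1/2=59/74, d=(M2−M1)/(6·3)=-49/222, b=Δ1−h1·(2M1+M2)/6=140/111
seg 2: a=3, c=M2/2=-44/37, d=(M3−M2)/(6·2)=22/111, b=Δ2−h2·(2M2+M3)/6=19/222
t_q=21/4 → seg 1, τ=9/4; S=-2+140/111·τ+59/74·τ²+-49/222·τ³=11177/4736

  seg 0: a=-1 b=-251/222 c=0 d=59/666
  seg 1: a=-2 b=140/111 c=59/74 d=-49/222
  seg 2: a=3 b=19/222 c=-44/37 d=22/111
S(21/4) = 11177/4736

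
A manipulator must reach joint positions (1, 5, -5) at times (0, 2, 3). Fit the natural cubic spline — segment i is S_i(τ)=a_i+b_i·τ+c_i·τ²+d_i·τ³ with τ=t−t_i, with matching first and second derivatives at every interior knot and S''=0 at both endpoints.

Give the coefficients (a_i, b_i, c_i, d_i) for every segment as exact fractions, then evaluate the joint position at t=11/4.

Δ: Δ0=2, Δ1=-10
row 1: diag=6, rhs=-72; c'=1/6, d'=-12
back: M1=-12
M: M0=0, M1=-12, M2=0
seg 0: a=1, c=M0/2=0, d=(M1−M0)/(6·2)=-1, b=Δ0−h0·(2M0+M1)/6=6
seg 1: a=5, c=M1/2=-6, d=(M2−M1)/(6·1)=2, b=Δ1−h1·(2M1+M2)/6=-6
t_q=11/4 → seg 1, τ=3/4; S=5+-6·τ+-6·τ²+2·τ³=-65/32

  seg 0: a=1 b=6 c=0 d=-1
  seg 1: a=5 b=-6 c=-6 d=2
S(11/4) = -65/32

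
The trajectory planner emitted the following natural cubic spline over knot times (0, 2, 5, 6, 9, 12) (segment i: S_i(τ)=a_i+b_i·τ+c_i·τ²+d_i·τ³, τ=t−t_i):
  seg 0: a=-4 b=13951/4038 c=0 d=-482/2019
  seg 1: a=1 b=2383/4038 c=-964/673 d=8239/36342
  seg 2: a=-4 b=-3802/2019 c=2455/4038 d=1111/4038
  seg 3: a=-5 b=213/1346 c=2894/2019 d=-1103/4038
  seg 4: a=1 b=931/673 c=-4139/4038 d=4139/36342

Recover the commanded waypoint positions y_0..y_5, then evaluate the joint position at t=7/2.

y_0 = S_0(0) = a_0 = -4
y_1 = S_1(0) = a_1 = 1
y_2 = S_2(0) = a_2 = -4
y_3 = S_3(0) = a_3 = -5
y_4 = S_4(0) = a_4 = 1
y_5 = S_4(3) = -1
t_q=7/2 is in segment 1 (τ=3/2); S_1(τ)=-6165/10768

y_0=-4 y_1=1 y_2=-4 y_3=-5 y_4=1 y_5=-1
S(7/2) = -6165/10768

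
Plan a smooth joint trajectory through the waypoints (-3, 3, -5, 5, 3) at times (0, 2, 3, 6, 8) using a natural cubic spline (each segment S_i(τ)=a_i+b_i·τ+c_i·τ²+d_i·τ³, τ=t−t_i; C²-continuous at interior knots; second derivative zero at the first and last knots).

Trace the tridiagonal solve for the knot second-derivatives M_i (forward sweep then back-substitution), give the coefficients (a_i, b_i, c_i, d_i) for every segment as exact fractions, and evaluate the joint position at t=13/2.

  seg 0: a=-3 b=2297/312 c=0 d=-1361/1248
  seg 1: a=3 b=-893/156 c=-1361/208 d=2663/624
  seg 2: a=-5 b=-3749/624 c=651/104 d=-151/144
  seg 3: a=5 b=505/156 c=-661/208 d=661/1248
S(13/2) = 19603/3328

Δ: Δ0=3, Δ1=-8, Δ2=10/3, Δ3=-1
row 1: diag=6, rhs=-66; c'=1/6, d'=-11
row 2: denom=8−1·1/6=47/6; d'=(68−1·-11)/(47/6)=474/47
row 3: denom=10−3·18/47=416/47; d'=(-26−3·474/47)/(416/47)=-661/104
back: M3=-661/104
back: M2=474/47−18/47·-661/104=651/52
back: M1=-11−1/6·651/52=-1361/104
M: M0=0, M1=-1361/104, M2=651/52, M3=-661/104, M4=0
seg 0: a=-3, c=M0/2=0, d=(M1−M0)/(6·2)=-1361/1248, b=Δ0−h0·(2M0+M1)/6=2297/312
seg 1: a=3, c=M1/2=-1361/208, d=(M2−M1)/(6·1)=2663/624, b=Δ1−h1·(2M1+M2)/6=-893/156
seg 2: a=-5, c=M2/2=651/104, d=(M3−M2)/(6·3)=-151/144, b=Δ2−h2·(2M2+M3)/6=-3749/624
seg 3: a=5, c=M3/2=-661/208, d=(M4−M3)/(6·2)=661/1248, b=Δ3−h3·(2M3+M4)/6=505/156
t_q=13/2 → seg 3, τ=1/2; S=5+505/156·τ+-661/208·τ²+661/1248·τ³=19603/3328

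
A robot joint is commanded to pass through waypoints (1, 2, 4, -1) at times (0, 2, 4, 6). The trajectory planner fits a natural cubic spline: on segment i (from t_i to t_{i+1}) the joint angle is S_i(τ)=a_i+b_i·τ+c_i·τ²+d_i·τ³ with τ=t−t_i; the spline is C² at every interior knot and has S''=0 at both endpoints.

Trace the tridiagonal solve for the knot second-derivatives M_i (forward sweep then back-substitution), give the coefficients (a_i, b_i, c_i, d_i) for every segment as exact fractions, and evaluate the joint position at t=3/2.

Δ: Δ0=1/2, Δ1=1, Δ2=-5/2
row 1: diag=8, rhs=3; c'=1/4, d'=3/8
row 2: denom=8−2·1/4=15/2; d'=(-21−2·3/8)/(15/2)=-29/10
back: M2=-29/10
back: M1=3/8−1/4·-29/10=11/10
M: M0=0, M1=11/10, M2=-29/10, M3=0
seg 0: a=1, c=M0/2=0, d=(M1−M0)/(6·2)=11/120, b=Δ0−h0·(2M0+M1)/6=2/15
seg 1: a=2, c=M1/2=11/20, d=(M2−M1)/(6·2)=-1/3, b=Δ1−h1·(2M1+M2)/6=37/30
seg 2: a=4, c=M2/2=-29/20, d=(M3−M2)/(6·2)=29/120, b=Δ2−h2·(2M2+M3)/6=-17/30
t_q=3/2 → seg 0, τ=3/2; S=1+2/15·τ+0·τ²+11/120·τ³=483/320

  seg 0: a=1 b=2/15 c=0 d=11/120
  seg 1: a=2 b=37/30 c=11/20 d=-1/3
  seg 2: a=4 b=-17/30 c=-29/20 d=29/120
S(3/2) = 483/320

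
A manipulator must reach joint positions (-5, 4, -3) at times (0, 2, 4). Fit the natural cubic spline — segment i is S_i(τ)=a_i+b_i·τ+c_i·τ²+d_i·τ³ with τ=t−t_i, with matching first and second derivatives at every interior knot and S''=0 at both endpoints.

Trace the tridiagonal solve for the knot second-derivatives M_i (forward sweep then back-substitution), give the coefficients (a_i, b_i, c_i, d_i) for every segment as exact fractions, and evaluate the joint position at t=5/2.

Δ: Δ0=9/2, Δ1=-7/2
row 1: diag=8, rhs=-48; c'=1/4, d'=-6
back: M1=-6
M: M0=0, M1=-6, M2=0
seg 0: a=-5, c=M0/2=0, d=(M1−M0)/(6·2)=-1/2, b=Δ0−h0·(2M0+M1)/6=13/2
seg 1: a=4, c=M1/2=-3, d=(M2−M1)/(6·2)=1/2, b=Δ1−h1·(2M1+M2)/6=1/2
t_q=5/2 → seg 1, τ=1/2; S=4+1/2·τ+-3·τ²+1/2·τ³=57/16

  seg 0: a=-5 b=13/2 c=0 d=-1/2
  seg 1: a=4 b=1/2 c=-3 d=1/2
S(5/2) = 57/16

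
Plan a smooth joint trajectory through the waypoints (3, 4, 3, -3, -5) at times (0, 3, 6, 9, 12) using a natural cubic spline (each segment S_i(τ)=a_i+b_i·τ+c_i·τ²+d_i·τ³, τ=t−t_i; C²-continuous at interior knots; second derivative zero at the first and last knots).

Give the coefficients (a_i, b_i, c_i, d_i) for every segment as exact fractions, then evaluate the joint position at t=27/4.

  seg 0: a=3 b=31/84 c=0 d=-1/252
  seg 1: a=4 b=11/42 c=-1/28 d=-41/756
  seg 2: a=3 b=-17/12 c=-11/21 d=83/756
  seg 3: a=-3 b=-67/42 c=13/28 d=-13/252
S(27/4) = 3027/1792

Δ: Δ0=1/3, Δ1=-1/3, Δ2=-2, Δ3=-2/3
row 1: diag=12, rhs=-4; c'=1/4, d'=-1/3
row 2: denom=12−3·1/4=45/4; d'=(-10−3·-1/3)/(45/4)=-4/5
row 3: denom=12−3·4/15=56/5; d'=(8−3·-4/5)/(56/5)=13/14
back: M3=13/14
back: M2=-4/5−4/15·13/14=-22/21
back: M1=-1/3−1/4·-22/21=-1/14
M: M0=0, M1=-1/14, M2=-22/21, M3=13/14, M4=0
seg 0: a=3, c=M0/2=0, d=(M1−M0)/(6·3)=-1/252, b=Δ0−h0·(2M0+M1)/6=31/84
seg 1: a=4, c=M1/2=-1/28, d=(M2−M1)/(6·3)=-41/756, b=Δ1−h1·(2M1+M2)/6=11/42
seg 2: a=3, c=M2/2=-11/21, d=(M3−M2)/(6·3)=83/756, b=Δ2−h2·(2M2+M3)/6=-17/12
seg 3: a=-3, c=M3/2=13/28, d=(M4−M3)/(6·3)=-13/252, b=Δ3−h3·(2M3+M4)/6=-67/42
t_q=27/4 → seg 2, τ=3/4; S=3+-17/12·τ+-11/21·τ²+83/756·τ³=3027/1792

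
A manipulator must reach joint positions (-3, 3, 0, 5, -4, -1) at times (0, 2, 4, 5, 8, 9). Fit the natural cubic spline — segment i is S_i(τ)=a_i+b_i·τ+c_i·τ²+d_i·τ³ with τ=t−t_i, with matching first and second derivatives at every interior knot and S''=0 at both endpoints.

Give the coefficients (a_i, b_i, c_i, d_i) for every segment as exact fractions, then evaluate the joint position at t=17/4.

  seg 0: a=-3 b=2931/589 c=0 d=-291/589
  seg 1: a=3 b=-561/589 c=-1746/589 d=6339/4712
  seg 2: a=0 b=3927/1178 c=12033/2356 d=-8107/2356
  seg 3: a=5 b=7599/2356 c=-3072/589 d=7399/7068
  seg 4: a=-4 b=231/1178 c=9909/2356 d=-3303/2356
S(17/4) = 165689/150784

Δ: Δ0=3, Δ1=-3/2, Δ2=5, Δ3=-3, Δ4=3
row 1: diag=8, rhs=-27; c'=1/4, d'=-27/8
row 2: denom=6−2·1/4=11/2; d'=(39−2·-27/8)/(11/2)=183/22
row 3: denom=8−1·2/11=86/11; d'=(-48−1·183/22)/(86/11)=-1239/172
row 4: denom=8−3·33/86=589/86; d'=(36−3·-1239/172)/(589/86)=9909/1178
back: M4=9909/1178
back: M3=-1239/172−33/86·9909/1178=-6144/589
back: M2=183/22−2/11·-6144/589=12033/1178
back: M1=-27/8−1/4·12033/1178=-3492/589
M: M0=0, M1=-3492/589, M2=12033/1178, M3=-6144/589, M4=9909/1178, M5=0
seg 0: a=-3, c=M0/2=0, d=(M1−M0)/(6·2)=-291/589, b=Δ0−h0·(2M0+M1)/6=2931/589
seg 1: a=3, c=M1/2=-1746/589, d=(M2−M1)/(6·2)=6339/4712, b=Δ1−h1·(2M1+M2)/6=-561/589
seg 2: a=0, c=M2/2=12033/2356, d=(M3−M2)/(6·1)=-8107/2356, b=Δ2−h2·(2M2+M3)/6=3927/1178
seg 3: a=5, c=M3/2=-3072/589, d=(M4−M3)/(6·3)=7399/7068, b=Δ3−h3·(2M3+M4)/6=7599/2356
seg 4: a=-4, c=M4/2=9909/2356, d=(M5−M4)/(6·1)=-3303/2356, b=Δ4−h4·(2M4+M5)/6=231/1178
t_q=17/4 → seg 2, τ=1/4; S=0+3927/1178·τ+12033/2356·τ²+-8107/2356·τ³=165689/150784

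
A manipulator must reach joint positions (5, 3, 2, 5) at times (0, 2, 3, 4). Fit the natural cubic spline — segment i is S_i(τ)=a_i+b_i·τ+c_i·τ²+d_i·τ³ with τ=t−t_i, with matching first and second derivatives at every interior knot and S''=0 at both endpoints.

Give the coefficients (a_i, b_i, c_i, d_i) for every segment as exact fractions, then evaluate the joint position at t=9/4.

Δ: Δ0=-1, Δ1=-1, Δ2=3
row 1: diag=6, rhs=0; c'=1/6, d'=0
row 2: denom=4−1·1/6=23/6; d'=(24−1·0)/(23/6)=144/23
back: M2=144/23
back: M1=0−1/6·144/23=-24/23
M: M0=0, M1=-24/23, M2=144/23, M3=0
seg 0: a=5, c=M0/2=0, d=(M1−M0)/(6·2)=-2/23, b=Δ0−h0·(2M0+M1)/6=-15/23
seg 1: a=3, c=M1/2=-12/23, d=(M2−M1)/(6·1)=28/23, b=Δ1−h1·(2M1+M2)/6=-39/23
seg 2: a=2, c=M2/2=72/23, d=(M3−M2)/(6·1)=-24/23, b=Δ2−h2·(2M2+M3)/6=21/23
t_q=9/4 → seg 1, τ=1/4; S=3+-39/23·τ+-12/23·τ²+28/23·τ³=41/16

  seg 0: a=5 b=-15/23 c=0 d=-2/23
  seg 1: a=3 b=-39/23 c=-12/23 d=28/23
  seg 2: a=2 b=21/23 c=72/23 d=-24/23
S(9/4) = 41/16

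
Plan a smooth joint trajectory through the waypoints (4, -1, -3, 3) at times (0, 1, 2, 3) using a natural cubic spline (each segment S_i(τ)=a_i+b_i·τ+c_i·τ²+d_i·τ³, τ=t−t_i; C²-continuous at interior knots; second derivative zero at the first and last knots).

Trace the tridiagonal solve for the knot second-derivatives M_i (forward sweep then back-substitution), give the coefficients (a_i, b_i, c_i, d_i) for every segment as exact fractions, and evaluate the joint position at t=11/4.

Δ: Δ0=-5, Δ1=-2, Δ2=6
row 1: diag=4, rhs=18; c'=1/4, d'=9/2
row 2: denom=4−1·1/4=15/4; d'=(48−1·9/2)/(15/4)=58/5
back: M2=58/5
back: M1=9/2−1/4·58/5=8/5
M: M0=0, M1=8/5, M2=58/5, M3=0
seg 0: a=4, c=M0/2=0, d=(M1−M0)/(6·1)=4/15, b=Δ0−h0·(2M0+M1)/6=-79/15
seg 1: a=-1, c=M1/2=4/5, d=(M2−M1)/(6·1)=5/3, b=Δ1−h1·(2M1+M2)/6=-67/15
seg 2: a=-3, c=M2/2=29/5, d=(M3−M2)/(6·1)=-29/15, b=Δ2−h2·(2M2+M3)/6=32/15
t_q=11/4 → seg 2, τ=3/4; S=-3+32/15·τ+29/5·τ²+-29/15·τ³=67/64

  seg 0: a=4 b=-79/15 c=0 d=4/15
  seg 1: a=-1 b=-67/15 c=4/5 d=5/3
  seg 2: a=-3 b=32/15 c=29/5 d=-29/15
S(11/4) = 67/64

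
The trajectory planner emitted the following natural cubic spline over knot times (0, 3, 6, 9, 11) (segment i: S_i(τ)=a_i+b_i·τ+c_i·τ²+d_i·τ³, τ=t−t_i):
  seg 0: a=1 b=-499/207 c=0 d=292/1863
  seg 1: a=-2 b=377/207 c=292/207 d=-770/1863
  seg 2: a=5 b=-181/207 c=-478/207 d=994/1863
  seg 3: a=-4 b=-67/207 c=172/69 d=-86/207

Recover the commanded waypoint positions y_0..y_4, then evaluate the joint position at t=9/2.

y_0=1 y_1=-2 y_2=5 y_3=-4 y_4=2
S(9/2) = 231/92

y_0 = S_0(0) = a_0 = 1
y_1 = S_1(0) = a_1 = -2
y_2 = S_2(0) = a_2 = 5
y_3 = S_3(0) = a_3 = -4
y_4 = S_3(2) = 2
t_q=9/2 is in segment 1 (τ=3/2); S_1(τ)=231/92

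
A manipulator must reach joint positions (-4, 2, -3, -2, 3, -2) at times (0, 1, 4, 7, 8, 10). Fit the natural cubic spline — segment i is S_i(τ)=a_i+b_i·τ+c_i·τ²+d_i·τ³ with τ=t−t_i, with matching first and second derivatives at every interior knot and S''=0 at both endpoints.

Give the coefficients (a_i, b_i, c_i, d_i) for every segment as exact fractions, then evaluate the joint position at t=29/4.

Δ: Δ0=6, Δ1=-5/3, Δ2=1/3, Δ3=5, Δ4=-5/2
row 1: diag=8, rhs=-46; c'=3/8, d'=-23/4
row 2: denom=12−3·3/8=87/8; d'=(12−3·-23/4)/(87/8)=78/29
row 3: denom=8−3·8/29=208/29; d'=(28−3·78/29)/(208/29)=289/104
row 4: denom=6−1·29/208=1219/208; d'=(-45−1·289/104)/(1219/208)=-9938/1219
back: M4=-9938/1219
back: M3=289/104−29/208·-9938/1219=4773/1219
back: M2=78/29−8/29·4773/1219=1962/1219
back: M1=-23/4−3/8·1962/1219=-7745/1219
M: M0=0, M1=-7745/1219, M2=1962/1219, M3=4773/1219, M4=-9938/1219, M5=0
seg 0: a=-4, c=M0/2=0, d=(M1−M0)/(6·1)=-7745/7314, b=Δ0−h0·(2M0+M1)/6=51629/7314
seg 1: a=2, c=M1/2=-7745/2438, d=(M2−M1)/(6·3)=9707/21942, b=Δ1−h1·(2M1+M2)/6=14197/3657
seg 2: a=-3, c=M2/2=981/1219, d=(M3−M2)/(6·3)=937/7314, b=Δ2−h2·(2M2+M3)/6=-23653/7314
seg 3: a=-2, c=M3/2=4773/2438, d=(M4−M3)/(6·1)=-14711/7314, b=Δ3−h3·(2M3+M4)/6=18481/3657
seg 4: a=3, c=M4/2=-4969/1219, d=(M5−M4)/(6·2)=4969/7314, b=Δ4−h4·(2M4+M5)/6=21467/7314
t_q=29/4 → seg 3, τ=1/4; S=-2+18481/3657·τ+4773/2438·τ²+-14711/7314·τ³=-100745/156032

  seg 0: a=-4 b=51629/7314 c=0 d=-7745/7314
  seg 1: a=2 b=14197/3657 c=-7745/2438 d=9707/21942
  seg 2: a=-3 b=-23653/7314 c=981/1219 d=937/7314
  seg 3: a=-2 b=18481/3657 c=4773/2438 d=-14711/7314
  seg 4: a=3 b=21467/7314 c=-4969/1219 d=4969/7314
S(29/4) = -100745/156032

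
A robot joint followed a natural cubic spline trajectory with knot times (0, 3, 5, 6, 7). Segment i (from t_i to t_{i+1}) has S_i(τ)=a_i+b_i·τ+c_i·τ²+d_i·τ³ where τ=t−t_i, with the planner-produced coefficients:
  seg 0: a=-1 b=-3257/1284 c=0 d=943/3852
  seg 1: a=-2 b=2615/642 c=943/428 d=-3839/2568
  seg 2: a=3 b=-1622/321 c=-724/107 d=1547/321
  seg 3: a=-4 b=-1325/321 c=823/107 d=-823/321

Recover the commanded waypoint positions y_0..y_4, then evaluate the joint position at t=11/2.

y_0=-1 y_1=-2 y_2=3 y_3=-4 y_4=-3
S(11/2) = -527/856

y_0 = S_0(0) = a_0 = -1
y_1 = S_1(0) = a_1 = -2
y_2 = S_2(0) = a_2 = 3
y_3 = S_3(0) = a_3 = -4
y_4 = S_3(1) = -3
t_q=11/2 is in segment 2 (τ=1/2); S_2(τ)=-527/856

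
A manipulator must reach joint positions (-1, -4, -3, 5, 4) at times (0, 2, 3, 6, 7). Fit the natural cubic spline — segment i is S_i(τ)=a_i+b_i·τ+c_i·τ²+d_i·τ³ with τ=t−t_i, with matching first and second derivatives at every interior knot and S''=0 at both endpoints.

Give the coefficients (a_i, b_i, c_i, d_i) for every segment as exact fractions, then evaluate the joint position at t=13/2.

Δ: Δ0=-3/2, Δ1=1, Δ2=8/3, Δ3=-1
row 1: diag=6, rhs=15; c'=1/6, d'=5/2
row 2: denom=8−1·1/6=47/6; d'=(10−1·5/2)/(47/6)=45/47
row 3: denom=8−3·18/47=322/47; d'=(-22−3·45/47)/(322/47)=-167/46
back: M3=-167/46
back: M2=45/47−18/47·-167/46=54/23
back: M1=5/2−1/6·54/23=97/46
M: M0=0, M1=97/46, M2=54/23, M3=-167/46, M4=0
seg 0: a=-1, c=M0/2=0, d=(M1−M0)/(6·2)=97/552, b=Δ0−h0·(2M0+M1)/6=-152/69
seg 1: a=-4, c=M1/2=97/92, d=(M2−M1)/(6·1)=11/276, b=Δ1−h1·(2M1+M2)/6=-13/138
seg 2: a=-3, c=M2/2=27/23, d=(M3−M2)/(6·3)=-275/828, b=Δ2−h2·(2M2+M3)/6=589/276
seg 3: a=5, c=M3/2=-167/92, d=(M4−M3)/(6·1)=167/276, b=Δ3−h3·(2M3+M4)/6=29/138
t_q=13/2 → seg 3, τ=1/2; S=5+29/138·τ+-167/92·τ²+167/276·τ³=3479/736

  seg 0: a=-1 b=-152/69 c=0 d=97/552
  seg 1: a=-4 b=-13/138 c=97/92 d=11/276
  seg 2: a=-3 b=589/276 c=27/23 d=-275/828
  seg 3: a=5 b=29/138 c=-167/92 d=167/276
S(13/2) = 3479/736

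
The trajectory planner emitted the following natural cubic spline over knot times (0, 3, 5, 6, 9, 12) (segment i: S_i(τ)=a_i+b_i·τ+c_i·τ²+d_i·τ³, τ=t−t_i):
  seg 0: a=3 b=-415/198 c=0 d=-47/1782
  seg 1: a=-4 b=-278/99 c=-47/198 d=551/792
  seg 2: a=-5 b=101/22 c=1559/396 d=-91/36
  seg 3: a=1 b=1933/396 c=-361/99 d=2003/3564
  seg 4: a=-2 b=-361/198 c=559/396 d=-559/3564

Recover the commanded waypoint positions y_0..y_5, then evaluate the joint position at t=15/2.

y_0=3 y_1=-4 y_2=-5 y_3=1 y_4=-2 y_5=1
S(15/2) = 709/352

y_0 = S_0(0) = a_0 = 3
y_1 = S_1(0) = a_1 = -4
y_2 = S_2(0) = a_2 = -5
y_3 = S_3(0) = a_3 = 1
y_4 = S_4(0) = a_4 = -2
y_5 = S_4(3) = 1
t_q=15/2 is in segment 3 (τ=3/2); S_3(τ)=709/352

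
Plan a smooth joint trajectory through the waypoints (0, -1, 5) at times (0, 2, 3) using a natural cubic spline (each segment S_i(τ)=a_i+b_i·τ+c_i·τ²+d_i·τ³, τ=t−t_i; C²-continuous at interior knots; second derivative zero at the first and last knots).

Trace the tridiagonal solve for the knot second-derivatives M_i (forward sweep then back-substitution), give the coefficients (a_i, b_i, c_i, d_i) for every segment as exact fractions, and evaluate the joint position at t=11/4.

Δ: Δ0=-1/2, Δ1=6
row 1: diag=6, rhs=39; c'=1/6, d'=13/2
back: M1=13/2
M: M0=0, M1=13/2, M2=0
seg 0: a=0, c=M0/2=0, d=(M1−M0)/(6·2)=13/24, b=Δ0−h0·(2M0+M1)/6=-8/3
seg 1: a=-1, c=M1/2=13/4, d=(M2−M1)/(6·1)=-13/12, b=Δ1−h1·(2M1+M2)/6=23/6
t_q=11/4 → seg 1, τ=3/4; S=-1+23/6·τ+13/4·τ²+-13/12·τ³=831/256

  seg 0: a=0 b=-8/3 c=0 d=13/24
  seg 1: a=-1 b=23/6 c=13/4 d=-13/12
S(11/4) = 831/256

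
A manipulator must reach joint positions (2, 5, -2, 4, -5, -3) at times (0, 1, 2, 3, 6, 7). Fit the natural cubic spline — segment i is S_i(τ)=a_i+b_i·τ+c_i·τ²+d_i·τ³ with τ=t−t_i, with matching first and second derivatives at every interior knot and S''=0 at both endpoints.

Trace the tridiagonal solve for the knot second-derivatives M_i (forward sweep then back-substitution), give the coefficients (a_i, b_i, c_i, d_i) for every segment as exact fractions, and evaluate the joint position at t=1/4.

  seg 0: a=2 b=5301/793 c=0 d=-2922/793
  seg 1: a=5 b=-3465/793 c=-8766/793 d=6680/793
  seg 2: a=-2 b=-957/793 c=11274/793 d=-5559/793
  seg 3: a=4 b=378/61 c=-5403/793 d=2972/2379
  seg 4: a=-5 b=-756/793 c=3513/793 d=-1171/793
S(1/4) = 91699/25376

Δ: Δ0=3, Δ1=-7, Δ2=6, Δ3=-3, Δ4=2
row 1: diag=4, rhs=-60; c'=1/4, d'=-15
row 2: denom=4−1·1/4=15/4; d'=(78−1·-15)/(15/4)=124/5
row 3: denom=8−1·4/15=116/15; d'=(-54−1·124/5)/(116/15)=-591/58
row 4: denom=8−3·45/116=793/116; d'=(30−3·-591/58)/(793/116)=7026/793
back: M4=7026/793
back: M3=-591/58−45/116·7026/793=-10806/793
back: M2=124/5−4/15·-10806/793=22548/793
back: M1=-15−1/4·22548/793=-17532/793
M: M0=0, M1=-17532/793, M2=22548/793, M3=-10806/793, M4=7026/793, M5=0
seg 0: a=2, c=M0/2=0, d=(M1−M0)/(6·1)=-2922/793, b=Δ0−h0·(2M0+M1)/6=5301/793
seg 1: a=5, c=M1/2=-8766/793, d=(M2−M1)/(6·1)=6680/793, b=Δ1−h1·(2M1+M2)/6=-3465/793
seg 2: a=-2, c=M2/2=11274/793, d=(M3−M2)/(6·1)=-5559/793, b=Δ2−h2·(2M2+M3)/6=-957/793
seg 3: a=4, c=M3/2=-5403/793, d=(M4−M3)/(6·3)=2972/2379, b=Δ3−h3·(2M3+M4)/6=378/61
seg 4: a=-5, c=M4/2=3513/793, d=(M5−M4)/(6·1)=-1171/793, b=Δ4−h4·(2M4+M5)/6=-756/793
t_q=1/4 → seg 0, τ=1/4; S=2+5301/793·τ+0·τ²+-2922/793·τ³=91699/25376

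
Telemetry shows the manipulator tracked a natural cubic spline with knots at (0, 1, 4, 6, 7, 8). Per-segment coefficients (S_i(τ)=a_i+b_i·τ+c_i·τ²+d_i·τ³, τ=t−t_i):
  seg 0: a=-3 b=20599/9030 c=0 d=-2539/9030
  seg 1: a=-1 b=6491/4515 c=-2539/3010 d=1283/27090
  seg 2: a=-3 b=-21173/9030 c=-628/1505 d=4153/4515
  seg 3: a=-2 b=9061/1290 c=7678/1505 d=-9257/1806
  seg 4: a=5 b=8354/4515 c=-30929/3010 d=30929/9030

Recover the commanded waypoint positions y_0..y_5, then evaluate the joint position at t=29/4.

y_0 = S_0(0) = a_0 = -3
y_1 = S_1(0) = a_1 = -1
y_2 = S_2(0) = a_2 = -3
y_3 = S_3(0) = a_3 = -2
y_4 = S_4(0) = a_4 = 5
y_5 = S_4(1) = 0
t_q=29/4 is in segment 4 (τ=1/4); S_4(τ)=134129/27520

y_0=-3 y_1=-1 y_2=-3 y_3=-2 y_4=5 y_5=0
S(29/4) = 134129/27520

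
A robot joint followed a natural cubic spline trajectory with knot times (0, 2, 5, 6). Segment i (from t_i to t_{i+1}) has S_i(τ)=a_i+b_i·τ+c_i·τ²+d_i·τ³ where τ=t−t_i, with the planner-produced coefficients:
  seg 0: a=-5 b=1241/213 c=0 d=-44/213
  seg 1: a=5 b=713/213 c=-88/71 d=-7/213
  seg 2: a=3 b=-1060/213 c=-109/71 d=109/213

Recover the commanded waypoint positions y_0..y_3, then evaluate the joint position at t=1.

y_0 = S_0(0) = a_0 = -5
y_1 = S_1(0) = a_1 = 5
y_2 = S_2(0) = a_2 = 3
y_3 = S_2(1) = -3
t_q=1 is in segment 0 (τ=1); S_0(τ)=44/71

y_0=-5 y_1=5 y_2=3 y_3=-3
S(1) = 44/71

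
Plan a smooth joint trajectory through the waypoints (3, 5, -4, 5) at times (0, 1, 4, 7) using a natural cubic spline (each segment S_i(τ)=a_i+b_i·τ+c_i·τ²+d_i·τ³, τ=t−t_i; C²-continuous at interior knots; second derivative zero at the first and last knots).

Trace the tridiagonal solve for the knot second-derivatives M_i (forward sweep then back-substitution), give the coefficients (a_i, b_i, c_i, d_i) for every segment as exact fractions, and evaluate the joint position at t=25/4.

  seg 0: a=3 b=84/29 c=0 d=-26/29
  seg 1: a=5 b=6/29 c=-78/29 d=47/87
  seg 2: a=-4 b=-39/29 c=63/29 d=-7/29
S(25/4) = 2269/1856

Δ: Δ0=2, Δ1=-3, Δ2=3
row 1: diag=8, rhs=-30; c'=3/8, d'=-15/4
row 2: denom=12−3·3/8=87/8; d'=(36−3·-15/4)/(87/8)=126/29
back: M2=126/29
back: M1=-15/4−3/8·126/29=-156/29
M: M0=0, M1=-156/29, M2=126/29, M3=0
seg 0: a=3, c=M0/2=0, d=(M1−M0)/(6·1)=-26/29, b=Δ0−h0·(2M0+M1)/6=84/29
seg 1: a=5, c=M1/2=-78/29, d=(M2−M1)/(6·3)=47/87, b=Δ1−h1·(2M1+M2)/6=6/29
seg 2: a=-4, c=M2/2=63/29, d=(M3−M2)/(6·3)=-7/29, b=Δ2−h2·(2M2+M3)/6=-39/29
t_q=25/4 → seg 2, τ=9/4; S=-4+-39/29·τ+63/29·τ²+-7/29·τ³=2269/1856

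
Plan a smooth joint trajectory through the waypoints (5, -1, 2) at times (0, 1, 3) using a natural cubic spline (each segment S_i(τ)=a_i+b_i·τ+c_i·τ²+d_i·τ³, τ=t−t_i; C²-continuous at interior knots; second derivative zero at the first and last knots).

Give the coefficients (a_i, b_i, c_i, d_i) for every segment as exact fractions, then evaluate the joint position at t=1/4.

  seg 0: a=5 b=-29/4 c=0 d=5/4
  seg 1: a=-1 b=-7/2 c=15/4 d=-5/8
S(1/4) = 821/256

Δ: Δ0=-6, Δ1=3/2
row 1: diag=6, rhs=45; c'=1/3, d'=15/2
back: M1=15/2
M: M0=0, M1=15/2, M2=0
seg 0: a=5, c=M0/2=0, d=(M1−M0)/(6·1)=5/4, b=Δ0−h0·(2M0+M1)/6=-29/4
seg 1: a=-1, c=M1/2=15/4, d=(M2−M1)/(6·2)=-5/8, b=Δ1−h1·(2M1+M2)/6=-7/2
t_q=1/4 → seg 0, τ=1/4; S=5+-29/4·τ+0·τ²+5/4·τ³=821/256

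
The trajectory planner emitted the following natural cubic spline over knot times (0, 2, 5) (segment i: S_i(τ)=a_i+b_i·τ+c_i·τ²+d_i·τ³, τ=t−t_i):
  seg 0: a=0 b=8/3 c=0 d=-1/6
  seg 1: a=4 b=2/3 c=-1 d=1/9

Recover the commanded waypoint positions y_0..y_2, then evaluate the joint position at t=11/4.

y_0 = S_0(0) = a_0 = 0
y_1 = S_1(0) = a_1 = 4
y_2 = S_1(3) = 0
t_q=11/4 is in segment 1 (τ=3/4); S_1(τ)=255/64

y_0=0 y_1=4 y_2=0
S(11/4) = 255/64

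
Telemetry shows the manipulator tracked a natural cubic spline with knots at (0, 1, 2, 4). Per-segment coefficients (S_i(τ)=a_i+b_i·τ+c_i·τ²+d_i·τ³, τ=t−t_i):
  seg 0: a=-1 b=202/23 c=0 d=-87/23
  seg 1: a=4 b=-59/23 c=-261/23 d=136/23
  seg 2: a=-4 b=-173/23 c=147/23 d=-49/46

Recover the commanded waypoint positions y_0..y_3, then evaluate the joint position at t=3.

y_0=-1 y_1=4 y_2=-4 y_3=-2
S(3) = -285/46

y_0 = S_0(0) = a_0 = -1
y_1 = S_1(0) = a_1 = 4
y_2 = S_2(0) = a_2 = -4
y_3 = S_2(2) = -2
t_q=3 is in segment 2 (τ=1); S_2(τ)=-285/46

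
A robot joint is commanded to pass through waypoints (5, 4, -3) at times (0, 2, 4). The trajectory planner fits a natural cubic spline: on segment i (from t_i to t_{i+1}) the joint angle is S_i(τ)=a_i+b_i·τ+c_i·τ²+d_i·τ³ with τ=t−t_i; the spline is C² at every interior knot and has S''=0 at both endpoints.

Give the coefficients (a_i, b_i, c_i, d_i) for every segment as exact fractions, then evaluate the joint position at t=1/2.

Δ: Δ0=-1/2, Δ1=-7/2
row 1: diag=8, rhs=-18; c'=1/4, d'=-9/4
back: M1=-9/4
M: M0=0, M1=-9/4, M2=0
seg 0: a=5, c=M0/2=0, d=(M1−M0)/(6·2)=-3/16, b=Δ0−h0·(2M0+M1)/6=1/4
seg 1: a=4, c=M1/2=-9/8, d=(M2−M1)/(6·2)=3/16, b=Δ1−h1·(2M1+M2)/6=-2
t_q=1/2 → seg 0, τ=1/2; S=5+1/4·τ+0·τ²+-3/16·τ³=653/128

  seg 0: a=5 b=1/4 c=0 d=-3/16
  seg 1: a=4 b=-2 c=-9/8 d=3/16
S(1/2) = 653/128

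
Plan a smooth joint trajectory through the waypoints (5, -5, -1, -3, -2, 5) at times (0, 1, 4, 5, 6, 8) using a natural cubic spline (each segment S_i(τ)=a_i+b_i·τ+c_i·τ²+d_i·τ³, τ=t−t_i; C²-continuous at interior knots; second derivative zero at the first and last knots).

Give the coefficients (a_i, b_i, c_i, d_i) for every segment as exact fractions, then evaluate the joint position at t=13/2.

  seg 0: a=5 b=-86783/7302 c=0 d=13763/7302
  seg 1: a=-5 b=-22747/3651 c=13763/2434 d=-22879/21906
  seg 2: a=-1 b=-3671/7302 c=-4558/1217 d=16415/7302
  seg 3: a=-3 b=-4561/3651 c=7299/2434 d=-5473/7302
  seg 4: a=-2 b=18253/7302 c=913/1217 d=-913/7302
S(13/2) = -11259/19472

Δ: Δ0=-10, Δ1=4/3, Δ2=-2, Δ3=1, Δ4=7/2
row 1: diag=8, rhs=68; c'=3/8, d'=17/2
row 2: denom=8−3·3/8=55/8; d'=(-20−3·17/2)/(55/8)=-364/55
row 3: denom=4−1·8/55=212/55; d'=(18−1·-364/55)/(212/55)=677/106
row 4: denom=6−1·55/212=1217/212; d'=(15−1·677/106)/(1217/212)=1826/1217
back: M4=1826/1217
back: M3=677/106−55/212·1826/1217=7299/1217
back: M2=-364/55−8/55·7299/1217=-9116/1217
back: M1=17/2−3/8·-9116/1217=13763/1217
M: M0=0, M1=13763/1217, M2=-9116/1217, M3=7299/1217, M4=1826/1217, M5=0
seg 0: a=5, c=M0/2=0, d=(M1−M0)/(6·1)=13763/7302, b=Δ0−h0·(2M0+M1)/6=-86783/7302
seg 1: a=-5, c=M1/2=13763/2434, d=(M2−M1)/(6·3)=-22879/21906, b=Δ1−h1·(2M1+M2)/6=-22747/3651
seg 2: a=-1, c=M2/2=-4558/1217, d=(M3−M2)/(6·1)=16415/7302, b=Δ2−h2·(2M2+M3)/6=-3671/7302
seg 3: a=-3, c=M3/2=7299/2434, d=(M4−M3)/(6·1)=-5473/7302, b=Δ3−h3·(2M3+M4)/6=-4561/3651
seg 4: a=-2, c=M4/2=913/1217, d=(M5−M4)/(6·2)=-913/7302, b=Δ4−h4·(2M4+M5)/6=18253/7302
t_q=13/2 → seg 4, τ=1/2; S=-2+18253/7302·τ+913/1217·τ²+-913/7302·τ³=-11259/19472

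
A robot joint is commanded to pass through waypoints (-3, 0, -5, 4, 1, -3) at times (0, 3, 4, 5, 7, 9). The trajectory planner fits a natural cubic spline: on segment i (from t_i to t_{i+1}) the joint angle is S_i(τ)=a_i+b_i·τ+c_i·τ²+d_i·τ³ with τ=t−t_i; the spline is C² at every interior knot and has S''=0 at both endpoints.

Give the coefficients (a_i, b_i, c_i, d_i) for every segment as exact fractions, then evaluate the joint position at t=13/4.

  seg 0: a=-3 b=6421/1300 c=0 d=-569/1300
  seg 1: a=0 b=-4471/650 c=-5121/1300 d=7563/1300
  seg 2: a=-5 b=701/260 c=4392/325 d=-721/100
  seg 3: a=4 b=5261/650 c=-10551/1300 d=863/520
  seg 4: a=1 b=-1448/325 c=1197/650 d=-399/1300
S(13/4) = -155993/83200

Δ: Δ0=1, Δ1=-5, Δ2=9, Δ3=-3/2, Δ4=-2
row 1: diag=8, rhs=-36; c'=1/8, d'=-9/2
row 2: denom=4−1·1/8=31/8; d'=(84−1·-9/2)/(31/8)=708/31
row 3: denom=6−1·8/31=178/31; d'=(-63−1·708/31)/(178/31)=-2661/178
row 4: denom=8−2·31/89=650/89; d'=(-3−2·-2661/178)/(650/89)=1197/325
back: M4=1197/325
back: M3=-2661/178−31/89·1197/325=-10551/650
back: M2=708/31−8/31·-10551/650=8784/325
back: M1=-9/2−1/8·8784/325=-5121/650
M: M0=0, M1=-5121/650, M2=8784/325, M3=-10551/650, M4=1197/325, M5=0
seg 0: a=-3, c=M0/2=0, d=(M1−M0)/(6·3)=-569/1300, b=Δ0−h0·(2M0+M1)/6=6421/1300
seg 1: a=0, c=M1/2=-5121/1300, d=(M2−M1)/(6·1)=7563/1300, b=Δ1−h1·(2M1+M2)/6=-4471/650
seg 2: a=-5, c=M2/2=4392/325, d=(M3−M2)/(6·1)=-721/100, b=Δ2−h2·(2M2+M3)/6=701/260
seg 3: a=4, c=M3/2=-10551/1300, d=(M4−M3)/(6·2)=863/520, b=Δ3−h3·(2M3+M4)/6=5261/650
seg 4: a=1, c=M4/2=1197/650, d=(M5−M4)/(6·2)=-399/1300, b=Δ4−h4·(2M4+M5)/6=-1448/325
t_q=13/4 → seg 1, τ=1/4; S=0+-4471/650·τ+-5121/1300·τ²+7563/1300·τ³=-155993/83200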